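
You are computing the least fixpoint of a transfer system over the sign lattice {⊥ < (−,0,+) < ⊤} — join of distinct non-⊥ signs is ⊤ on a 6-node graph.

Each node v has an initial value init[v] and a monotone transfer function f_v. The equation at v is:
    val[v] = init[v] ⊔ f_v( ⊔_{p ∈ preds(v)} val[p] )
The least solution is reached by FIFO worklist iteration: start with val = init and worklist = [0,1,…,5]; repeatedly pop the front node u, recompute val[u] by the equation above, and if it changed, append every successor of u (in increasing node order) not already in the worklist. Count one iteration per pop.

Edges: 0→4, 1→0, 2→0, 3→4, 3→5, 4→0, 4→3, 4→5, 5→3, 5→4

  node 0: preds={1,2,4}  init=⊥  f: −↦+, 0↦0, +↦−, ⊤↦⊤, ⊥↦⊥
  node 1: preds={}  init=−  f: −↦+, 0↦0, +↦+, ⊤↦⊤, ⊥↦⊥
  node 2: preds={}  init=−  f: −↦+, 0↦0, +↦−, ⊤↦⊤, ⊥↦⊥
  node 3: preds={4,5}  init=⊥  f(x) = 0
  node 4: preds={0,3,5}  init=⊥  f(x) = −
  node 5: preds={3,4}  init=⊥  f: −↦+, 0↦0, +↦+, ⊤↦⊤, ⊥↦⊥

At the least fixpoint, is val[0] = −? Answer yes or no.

no

Iteration log — 9 steps:
  step 1. node 0  ⊔preds=−  new=+  old=⊥  +wl: 
  step 2. node 1  ⊔preds=⊥  new=−  stable
  step 3. node 2  ⊔preds=⊥  new=−  stable
  step 4. node 3  ⊔preds=⊥  new=0  old=⊥  +wl: 
  step 5. node 4  ⊔preds=⊤  new=−  old=⊥  +wl: 0,3
  step 6. node 5  ⊔preds=⊤  new=⊤  old=⊥  +wl: 4
  step 7. node 0  ⊔preds=−  new=+  stable
  step 8. node 3  ⊔preds=⊤  new=0  stable
  step 9. node 4  ⊔preds=⊤  new=−  stable

Least fixpoint reached:
  node 0: +
  node 1: −
  node 2: −
  node 3: 0
  node 4: −
  node 5: ⊤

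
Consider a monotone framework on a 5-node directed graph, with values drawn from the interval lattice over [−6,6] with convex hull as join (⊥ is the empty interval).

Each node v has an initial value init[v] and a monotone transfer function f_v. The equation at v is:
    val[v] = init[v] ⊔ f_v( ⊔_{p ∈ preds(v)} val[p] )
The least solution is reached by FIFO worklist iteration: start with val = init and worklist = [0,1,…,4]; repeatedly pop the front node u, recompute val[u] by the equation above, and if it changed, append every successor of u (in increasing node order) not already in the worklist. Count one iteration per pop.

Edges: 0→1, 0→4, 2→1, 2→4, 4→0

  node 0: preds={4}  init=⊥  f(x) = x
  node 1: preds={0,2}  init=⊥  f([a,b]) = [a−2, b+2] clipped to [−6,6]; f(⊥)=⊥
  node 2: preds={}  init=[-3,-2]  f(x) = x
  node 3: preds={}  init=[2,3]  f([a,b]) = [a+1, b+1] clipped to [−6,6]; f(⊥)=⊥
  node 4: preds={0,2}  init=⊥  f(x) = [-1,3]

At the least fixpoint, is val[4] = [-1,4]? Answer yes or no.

no

Worklist (8 pops):
  #1 pop 0: in=⊥ → ⊥ (no change)
  #2 pop 1: in=[-3,-2] → [-5,0] (was ⊥); enqueue []
  #3 pop 2: in=⊥ → [-3,-2] (no change)
  #4 pop 3: in=⊥ → [2,3] (no change)
  #5 pop 4: in=[-3,-2] → [-1,3] (was ⊥); enqueue [0]
  #6 pop 0: in=[-1,3] → [-1,3] (was ⊥); enqueue [1,4]
  #7 pop 1: in=[-3,3] → [-5,5] (was [-5,0]); enqueue []
  #8 pop 4: in=[-3,3] → [-1,3] (no change)

Fixpoint:
  val[0] = [-1,3]
  val[1] = [-5,5]
  val[2] = [-3,-2]
  val[3] = [2,3]
  val[4] = [-1,3]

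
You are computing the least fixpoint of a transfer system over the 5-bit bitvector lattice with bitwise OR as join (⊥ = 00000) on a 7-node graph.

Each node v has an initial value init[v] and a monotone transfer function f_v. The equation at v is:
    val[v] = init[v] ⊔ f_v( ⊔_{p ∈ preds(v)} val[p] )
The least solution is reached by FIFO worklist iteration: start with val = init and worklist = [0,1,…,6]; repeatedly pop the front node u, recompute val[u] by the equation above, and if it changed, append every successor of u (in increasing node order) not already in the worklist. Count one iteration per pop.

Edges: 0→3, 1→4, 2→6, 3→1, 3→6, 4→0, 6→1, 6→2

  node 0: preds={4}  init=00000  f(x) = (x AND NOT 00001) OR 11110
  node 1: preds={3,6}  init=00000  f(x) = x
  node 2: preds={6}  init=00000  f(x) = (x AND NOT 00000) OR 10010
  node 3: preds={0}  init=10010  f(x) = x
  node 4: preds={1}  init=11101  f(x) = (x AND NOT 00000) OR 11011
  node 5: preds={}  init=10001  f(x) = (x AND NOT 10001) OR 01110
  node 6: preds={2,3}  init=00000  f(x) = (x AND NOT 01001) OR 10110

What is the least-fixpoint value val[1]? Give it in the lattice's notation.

Worklist (12 pops):
  #1 pop 0: in=11101 → 11110 (was 00000); enqueue []
  #2 pop 1: in=10010 → 10010 (was 00000); enqueue []
  #3 pop 2: in=00000 → 10010 (was 00000); enqueue []
  #4 pop 3: in=11110 → 11110 (was 10010); enqueue [1]
  #5 pop 4: in=10010 → 11111 (was 11101); enqueue [0]
  #6 pop 5: in=00000 → 11111 (was 10001); enqueue []
  #7 pop 6: in=11110 → 10110 (was 00000); enqueue [2]
  #8 pop 1: in=11110 → 11110 (was 10010); enqueue [4]
  #9 pop 0: in=11111 → 11110 (no change)
  #10 pop 2: in=10110 → 10110 (was 10010); enqueue [6]
  #11 pop 4: in=11110 → 11111 (no change)
  #12 pop 6: in=11110 → 10110 (no change)

Fixpoint:
  val[0] = 11110
  val[1] = 11110
  val[2] = 10110
  val[3] = 11110
  val[4] = 11111
  val[5] = 11111
  val[6] = 10110

11110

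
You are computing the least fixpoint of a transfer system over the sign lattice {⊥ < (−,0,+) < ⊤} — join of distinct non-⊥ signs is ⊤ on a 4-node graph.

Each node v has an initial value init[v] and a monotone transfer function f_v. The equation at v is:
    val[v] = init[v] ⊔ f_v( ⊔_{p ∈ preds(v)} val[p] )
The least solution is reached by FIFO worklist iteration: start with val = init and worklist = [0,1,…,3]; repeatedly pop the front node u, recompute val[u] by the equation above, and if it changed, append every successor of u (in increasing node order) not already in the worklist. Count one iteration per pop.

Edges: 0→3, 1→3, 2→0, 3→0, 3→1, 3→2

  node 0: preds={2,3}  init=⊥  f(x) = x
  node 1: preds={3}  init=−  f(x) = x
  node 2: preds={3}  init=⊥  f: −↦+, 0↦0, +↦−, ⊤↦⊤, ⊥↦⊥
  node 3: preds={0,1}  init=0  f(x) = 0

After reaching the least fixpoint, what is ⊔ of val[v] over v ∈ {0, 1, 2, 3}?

Worklist (5 pops):
  #1 pop 0: in=0 → 0 (was ⊥); enqueue []
  #2 pop 1: in=0 → ⊤ (was −); enqueue []
  #3 pop 2: in=0 → 0 (was ⊥); enqueue [0]
  #4 pop 3: in=⊤ → 0 (no change)
  #5 pop 0: in=0 → 0 (no change)

Fixpoint:
  val[0] = 0
  val[1] = ⊤
  val[2] = 0
  val[3] = 0

⊤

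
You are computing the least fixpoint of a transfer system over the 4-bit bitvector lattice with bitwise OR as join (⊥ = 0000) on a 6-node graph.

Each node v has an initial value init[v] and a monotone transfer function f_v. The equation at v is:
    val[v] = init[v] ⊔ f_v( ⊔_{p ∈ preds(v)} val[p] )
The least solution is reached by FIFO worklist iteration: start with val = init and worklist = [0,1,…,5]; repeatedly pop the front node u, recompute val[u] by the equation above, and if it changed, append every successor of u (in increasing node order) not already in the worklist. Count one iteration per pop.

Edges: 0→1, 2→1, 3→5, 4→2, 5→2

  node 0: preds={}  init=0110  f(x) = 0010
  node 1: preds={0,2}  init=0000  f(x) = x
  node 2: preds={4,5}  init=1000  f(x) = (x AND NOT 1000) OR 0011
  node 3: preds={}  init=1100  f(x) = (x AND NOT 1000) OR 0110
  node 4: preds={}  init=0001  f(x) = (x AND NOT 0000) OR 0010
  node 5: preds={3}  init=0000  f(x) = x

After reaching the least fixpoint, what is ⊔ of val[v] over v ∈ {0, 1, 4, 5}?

1111

Trace (9 dequeues):
  [1] u=0 | in 0000 | out 0110 | ==
  [2] u=1 | in 1110 | out 1110 | prev 0000 | push {}
  [3] u=2 | in 0001 | out 1011 | prev 1000 | push {1}
  [4] u=3 | in 0000 | out 1110 | prev 1100 | push {}
  [5] u=4 | in 0000 | out 0011 | prev 0001 | push {2}
  [6] u=5 | in 1110 | out 1110 | prev 0000 | push {}
  [7] u=1 | in 1111 | out 1111 | prev 1110 | push {}
  [8] u=2 | in 1111 | out 1111 | prev 1011 | push {1}
  [9] u=1 | in 1111 | out 1111 | ==

Converged values:
  [0] 0110
  [1] 1111
  [2] 1111
  [3] 1110
  [4] 0011
  [5] 1110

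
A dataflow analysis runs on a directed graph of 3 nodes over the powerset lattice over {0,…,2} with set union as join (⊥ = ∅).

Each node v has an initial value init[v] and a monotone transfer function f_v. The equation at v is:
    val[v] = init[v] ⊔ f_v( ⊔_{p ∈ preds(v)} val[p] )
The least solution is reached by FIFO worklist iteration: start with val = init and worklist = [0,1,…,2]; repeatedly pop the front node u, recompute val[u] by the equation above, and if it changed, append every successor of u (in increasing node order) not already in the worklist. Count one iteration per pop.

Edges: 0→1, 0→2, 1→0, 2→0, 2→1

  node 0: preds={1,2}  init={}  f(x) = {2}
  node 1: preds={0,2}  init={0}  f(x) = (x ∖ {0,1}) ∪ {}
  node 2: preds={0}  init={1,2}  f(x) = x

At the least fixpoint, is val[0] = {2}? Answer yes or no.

Trace (4 dequeues):
  [1] u=0 | in {0,1,2} | out {2} | prev {} | push {}
  [2] u=1 | in {1,2} | out {0,2} | prev {0} | push {0}
  [3] u=2 | in {2} | out {1,2} | ==
  [4] u=0 | in {0,1,2} | out {2} | ==

Converged values:
  [0] {2}
  [1] {0,2}
  [2] {1,2}

yes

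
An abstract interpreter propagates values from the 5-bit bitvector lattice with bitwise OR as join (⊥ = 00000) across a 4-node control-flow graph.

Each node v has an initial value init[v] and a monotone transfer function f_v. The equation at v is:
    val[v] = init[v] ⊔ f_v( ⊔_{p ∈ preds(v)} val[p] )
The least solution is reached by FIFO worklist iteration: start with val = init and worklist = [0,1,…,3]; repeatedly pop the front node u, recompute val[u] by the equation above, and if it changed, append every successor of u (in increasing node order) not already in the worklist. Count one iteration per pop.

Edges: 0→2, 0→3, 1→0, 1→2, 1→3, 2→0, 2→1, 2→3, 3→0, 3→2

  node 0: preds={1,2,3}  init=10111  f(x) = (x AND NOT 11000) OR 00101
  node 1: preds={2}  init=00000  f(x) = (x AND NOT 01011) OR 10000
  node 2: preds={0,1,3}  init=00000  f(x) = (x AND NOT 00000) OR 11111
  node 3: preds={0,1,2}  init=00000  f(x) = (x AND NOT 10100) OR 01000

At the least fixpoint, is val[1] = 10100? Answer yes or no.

Worklist (9 pops):
  #1 pop 0: in=00000 → 10111 (no change)
  #2 pop 1: in=00000 → 10000 (was 00000); enqueue [0]
  #3 pop 2: in=10111 → 11111 (was 00000); enqueue [1]
  #4 pop 3: in=11111 → 01011 (was 00000); enqueue [2]
  #5 pop 0: in=11111 → 10111 (no change)
  #6 pop 1: in=11111 → 10100 (was 10000); enqueue [0,3]
  #7 pop 2: in=11111 → 11111 (no change)
  #8 pop 0: in=11111 → 10111 (no change)
  #9 pop 3: in=11111 → 01011 (no change)

Fixpoint:
  val[0] = 10111
  val[1] = 10100
  val[2] = 11111
  val[3] = 01011

yes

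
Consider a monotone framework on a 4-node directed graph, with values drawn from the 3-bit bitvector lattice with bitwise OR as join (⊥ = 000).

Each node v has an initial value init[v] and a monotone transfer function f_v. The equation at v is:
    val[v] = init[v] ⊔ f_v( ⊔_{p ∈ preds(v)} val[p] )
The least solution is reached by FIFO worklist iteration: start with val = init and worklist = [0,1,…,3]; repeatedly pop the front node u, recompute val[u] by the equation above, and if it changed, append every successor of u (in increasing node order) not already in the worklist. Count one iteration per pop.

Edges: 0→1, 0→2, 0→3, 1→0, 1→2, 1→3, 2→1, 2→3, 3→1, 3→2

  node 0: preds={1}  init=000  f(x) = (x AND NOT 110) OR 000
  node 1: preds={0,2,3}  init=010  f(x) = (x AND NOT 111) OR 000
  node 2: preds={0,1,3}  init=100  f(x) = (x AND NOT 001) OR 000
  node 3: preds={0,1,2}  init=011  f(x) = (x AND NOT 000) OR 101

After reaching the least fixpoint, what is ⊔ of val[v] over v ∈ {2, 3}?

111

Worklist (6 pops):
  #1 pop 0: in=010 → 000 (no change)
  #2 pop 1: in=111 → 010 (no change)
  #3 pop 2: in=011 → 110 (was 100); enqueue [1]
  #4 pop 3: in=110 → 111 (was 011); enqueue [2]
  #5 pop 1: in=111 → 010 (no change)
  #6 pop 2: in=111 → 110 (no change)

Fixpoint:
  val[0] = 000
  val[1] = 010
  val[2] = 110
  val[3] = 111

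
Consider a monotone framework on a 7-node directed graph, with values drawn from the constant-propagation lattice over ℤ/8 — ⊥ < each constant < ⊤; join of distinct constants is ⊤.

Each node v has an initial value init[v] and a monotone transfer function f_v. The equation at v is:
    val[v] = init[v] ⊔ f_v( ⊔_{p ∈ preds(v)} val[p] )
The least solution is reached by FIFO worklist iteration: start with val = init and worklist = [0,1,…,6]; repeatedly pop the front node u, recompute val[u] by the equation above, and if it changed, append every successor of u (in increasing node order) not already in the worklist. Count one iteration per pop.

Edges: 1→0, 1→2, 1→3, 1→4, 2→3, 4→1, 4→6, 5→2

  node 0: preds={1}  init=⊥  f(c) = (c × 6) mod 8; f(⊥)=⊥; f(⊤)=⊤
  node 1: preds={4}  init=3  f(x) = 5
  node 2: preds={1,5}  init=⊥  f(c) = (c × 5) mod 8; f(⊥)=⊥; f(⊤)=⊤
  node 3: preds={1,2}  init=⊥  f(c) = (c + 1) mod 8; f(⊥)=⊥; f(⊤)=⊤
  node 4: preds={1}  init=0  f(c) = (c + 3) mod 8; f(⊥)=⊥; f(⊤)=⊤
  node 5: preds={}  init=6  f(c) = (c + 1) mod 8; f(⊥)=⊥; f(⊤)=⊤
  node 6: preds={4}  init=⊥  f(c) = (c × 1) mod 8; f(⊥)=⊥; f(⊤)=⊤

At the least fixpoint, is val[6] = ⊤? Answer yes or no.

yes

Trace (9 dequeues):
  [1] u=0 | in 3 | out 2 | prev ⊥ | push {}
  [2] u=1 | in 0 | out ⊤ | prev 3 | push {0}
  [3] u=2 | in ⊤ | out ⊤ | prev ⊥ | push {}
  [4] u=3 | in ⊤ | out ⊤ | prev ⊥ | push {}
  [5] u=4 | in ⊤ | out ⊤ | prev 0 | push {1}
  [6] u=5 | in ⊥ | out 6 | ==
  [7] u=6 | in ⊤ | out ⊤ | prev ⊥ | push {}
  [8] u=0 | in ⊤ | out ⊤ | prev 2 | push {}
  [9] u=1 | in ⊤ | out ⊤ | ==

Converged values:
  [0] ⊤
  [1] ⊤
  [2] ⊤
  [3] ⊤
  [4] ⊤
  [5] 6
  [6] ⊤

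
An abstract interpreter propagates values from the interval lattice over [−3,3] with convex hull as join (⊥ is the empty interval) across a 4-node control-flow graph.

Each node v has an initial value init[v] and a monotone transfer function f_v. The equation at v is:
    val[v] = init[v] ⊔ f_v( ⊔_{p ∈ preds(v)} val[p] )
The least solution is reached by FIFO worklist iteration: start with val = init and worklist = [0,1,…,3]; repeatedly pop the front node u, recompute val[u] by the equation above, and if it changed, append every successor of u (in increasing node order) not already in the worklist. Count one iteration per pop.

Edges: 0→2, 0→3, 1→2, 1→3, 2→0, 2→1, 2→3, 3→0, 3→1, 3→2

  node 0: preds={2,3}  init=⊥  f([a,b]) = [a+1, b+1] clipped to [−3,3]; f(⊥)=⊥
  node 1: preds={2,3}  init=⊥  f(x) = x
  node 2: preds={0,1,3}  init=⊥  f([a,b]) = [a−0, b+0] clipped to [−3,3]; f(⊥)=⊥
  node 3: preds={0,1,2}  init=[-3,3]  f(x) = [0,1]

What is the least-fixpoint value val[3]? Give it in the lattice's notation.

Worklist (6 pops):
  #1 pop 0: in=[-3,3] → [-2,3] (was ⊥); enqueue []
  #2 pop 1: in=[-3,3] → [-3,3] (was ⊥); enqueue []
  #3 pop 2: in=[-3,3] → [-3,3] (was ⊥); enqueue [0,1]
  #4 pop 3: in=[-3,3] → [-3,3] (no change)
  #5 pop 0: in=[-3,3] → [-2,3] (no change)
  #6 pop 1: in=[-3,3] → [-3,3] (no change)

Fixpoint:
  val[0] = [-2,3]
  val[1] = [-3,3]
  val[2] = [-3,3]
  val[3] = [-3,3]

[-3,3]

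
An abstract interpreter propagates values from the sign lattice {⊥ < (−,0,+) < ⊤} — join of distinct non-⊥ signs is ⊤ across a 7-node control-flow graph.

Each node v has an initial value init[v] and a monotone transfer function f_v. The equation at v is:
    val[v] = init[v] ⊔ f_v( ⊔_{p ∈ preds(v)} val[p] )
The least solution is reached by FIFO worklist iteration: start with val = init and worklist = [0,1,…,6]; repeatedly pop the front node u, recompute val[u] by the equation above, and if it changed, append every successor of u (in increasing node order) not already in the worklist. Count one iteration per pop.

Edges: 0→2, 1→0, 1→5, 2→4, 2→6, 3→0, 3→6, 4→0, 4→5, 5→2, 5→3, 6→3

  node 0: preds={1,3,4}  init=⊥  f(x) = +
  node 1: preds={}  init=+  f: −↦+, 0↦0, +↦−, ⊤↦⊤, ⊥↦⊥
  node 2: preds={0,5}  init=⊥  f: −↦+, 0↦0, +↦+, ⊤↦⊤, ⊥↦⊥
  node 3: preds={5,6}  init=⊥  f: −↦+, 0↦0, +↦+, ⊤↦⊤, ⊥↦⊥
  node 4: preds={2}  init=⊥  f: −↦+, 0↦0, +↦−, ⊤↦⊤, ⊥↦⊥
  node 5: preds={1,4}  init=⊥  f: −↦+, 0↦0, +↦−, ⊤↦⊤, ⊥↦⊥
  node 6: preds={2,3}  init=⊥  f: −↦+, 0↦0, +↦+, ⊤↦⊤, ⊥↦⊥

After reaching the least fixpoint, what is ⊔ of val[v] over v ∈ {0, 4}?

Worklist (15 pops):
  #1 pop 0: in=+ → + (was ⊥); enqueue []
  #2 pop 1: in=⊥ → + (no change)
  #3 pop 2: in=+ → + (was ⊥); enqueue []
  #4 pop 3: in=⊥ → ⊥ (no change)
  #5 pop 4: in=+ → − (was ⊥); enqueue [0]
  #6 pop 5: in=⊤ → ⊤ (was ⊥); enqueue [2,3]
  #7 pop 6: in=+ → + (was ⊥); enqueue []
  #8 pop 0: in=⊤ → + (no change)
  #9 pop 2: in=⊤ → ⊤ (was +); enqueue [4,6]
  #10 pop 3: in=⊤ → ⊤ (was ⊥); enqueue [0]
  #11 pop 4: in=⊤ → ⊤ (was −); enqueue [5]
  #12 pop 6: in=⊤ → ⊤ (was +); enqueue [3]
  #13 pop 0: in=⊤ → + (no change)
  #14 pop 5: in=⊤ → ⊤ (no change)
  #15 pop 3: in=⊤ → ⊤ (no change)

Fixpoint:
  val[0] = +
  val[1] = +
  val[2] = ⊤
  val[3] = ⊤
  val[4] = ⊤
  val[5] = ⊤
  val[6] = ⊤

⊤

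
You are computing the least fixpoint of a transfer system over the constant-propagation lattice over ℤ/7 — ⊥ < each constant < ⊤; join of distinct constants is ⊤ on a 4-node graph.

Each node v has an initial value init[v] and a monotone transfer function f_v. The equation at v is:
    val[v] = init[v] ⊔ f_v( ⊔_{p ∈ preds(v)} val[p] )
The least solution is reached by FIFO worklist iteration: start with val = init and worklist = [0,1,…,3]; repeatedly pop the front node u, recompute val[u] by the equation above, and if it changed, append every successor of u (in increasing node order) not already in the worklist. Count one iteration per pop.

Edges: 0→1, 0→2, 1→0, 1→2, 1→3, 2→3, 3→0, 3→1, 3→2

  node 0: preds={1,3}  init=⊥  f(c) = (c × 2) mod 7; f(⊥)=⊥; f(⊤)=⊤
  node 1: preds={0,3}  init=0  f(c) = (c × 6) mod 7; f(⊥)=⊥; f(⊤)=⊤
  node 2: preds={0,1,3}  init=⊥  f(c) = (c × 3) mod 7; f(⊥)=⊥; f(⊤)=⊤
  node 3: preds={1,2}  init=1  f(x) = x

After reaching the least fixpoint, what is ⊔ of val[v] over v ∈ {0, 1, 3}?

Worklist (7 pops):
  #1 pop 0: in=⊤ → ⊤ (was ⊥); enqueue []
  #2 pop 1: in=⊤ → ⊤ (was 0); enqueue [0]
  #3 pop 2: in=⊤ → ⊤ (was ⊥); enqueue []
  #4 pop 3: in=⊤ → ⊤ (was 1); enqueue [1,2]
  #5 pop 0: in=⊤ → ⊤ (no change)
  #6 pop 1: in=⊤ → ⊤ (no change)
  #7 pop 2: in=⊤ → ⊤ (no change)

Fixpoint:
  val[0] = ⊤
  val[1] = ⊤
  val[2] = ⊤
  val[3] = ⊤

⊤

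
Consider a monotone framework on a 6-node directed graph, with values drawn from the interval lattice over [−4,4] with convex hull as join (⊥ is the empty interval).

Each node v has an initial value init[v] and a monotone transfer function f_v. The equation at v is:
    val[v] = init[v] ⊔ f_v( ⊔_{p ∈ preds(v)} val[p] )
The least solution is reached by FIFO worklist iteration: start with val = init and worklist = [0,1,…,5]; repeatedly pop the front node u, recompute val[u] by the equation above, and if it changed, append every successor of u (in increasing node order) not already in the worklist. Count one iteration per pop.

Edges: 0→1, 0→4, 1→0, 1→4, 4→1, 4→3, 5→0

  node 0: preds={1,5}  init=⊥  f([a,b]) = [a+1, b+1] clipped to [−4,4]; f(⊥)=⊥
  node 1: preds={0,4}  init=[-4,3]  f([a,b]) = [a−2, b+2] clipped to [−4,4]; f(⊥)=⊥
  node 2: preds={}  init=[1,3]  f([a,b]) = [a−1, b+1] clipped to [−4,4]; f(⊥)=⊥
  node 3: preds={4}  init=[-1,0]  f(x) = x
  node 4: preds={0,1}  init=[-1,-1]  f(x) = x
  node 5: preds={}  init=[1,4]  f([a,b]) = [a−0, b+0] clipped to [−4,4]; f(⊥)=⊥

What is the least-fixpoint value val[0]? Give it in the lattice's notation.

[-3,4]

Worklist (9 pops):
  #1 pop 0: in=[-4,4] → [-3,4] (was ⊥); enqueue []
  #2 pop 1: in=[-3,4] → [-4,4] (was [-4,3]); enqueue [0]
  #3 pop 2: in=⊥ → [1,3] (no change)
  #4 pop 3: in=[-1,-1] → [-1,0] (no change)
  #5 pop 4: in=[-4,4] → [-4,4] (was [-1,-1]); enqueue [1,3]
  #6 pop 5: in=⊥ → [1,4] (no change)
  #7 pop 0: in=[-4,4] → [-3,4] (no change)
  #8 pop 1: in=[-4,4] → [-4,4] (no change)
  #9 pop 3: in=[-4,4] → [-4,4] (was [-1,0]); enqueue []

Fixpoint:
  val[0] = [-3,4]
  val[1] = [-4,4]
  val[2] = [1,3]
  val[3] = [-4,4]
  val[4] = [-4,4]
  val[5] = [1,4]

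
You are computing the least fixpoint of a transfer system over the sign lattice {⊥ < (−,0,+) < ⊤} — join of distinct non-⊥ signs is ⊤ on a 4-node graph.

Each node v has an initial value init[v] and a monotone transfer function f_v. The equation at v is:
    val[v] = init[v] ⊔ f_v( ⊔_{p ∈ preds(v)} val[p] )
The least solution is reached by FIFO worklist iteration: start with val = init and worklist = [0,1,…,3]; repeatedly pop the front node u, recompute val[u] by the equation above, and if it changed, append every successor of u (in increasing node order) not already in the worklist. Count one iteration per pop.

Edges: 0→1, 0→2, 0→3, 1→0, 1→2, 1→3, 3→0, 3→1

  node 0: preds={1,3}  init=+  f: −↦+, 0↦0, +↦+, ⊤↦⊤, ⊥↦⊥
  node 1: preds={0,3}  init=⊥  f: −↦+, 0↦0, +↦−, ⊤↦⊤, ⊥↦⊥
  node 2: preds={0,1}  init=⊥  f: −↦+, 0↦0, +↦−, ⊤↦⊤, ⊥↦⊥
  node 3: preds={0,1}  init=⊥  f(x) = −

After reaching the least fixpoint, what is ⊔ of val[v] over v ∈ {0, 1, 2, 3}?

⊤

Iteration log — 10 steps:
  step 1. node 0  ⊔preds=⊥  new=+  stable
  step 2. node 1  ⊔preds=+  new=−  old=⊥  +wl: 0
  step 3. node 2  ⊔preds=⊤  new=⊤  old=⊥  +wl: 
  step 4. node 3  ⊔preds=⊤  new=−  old=⊥  +wl: 1
  step 5. node 0  ⊔preds=−  new=+  stable
  step 6. node 1  ⊔preds=⊤  new=⊤  old=−  +wl: 0,2,3
  step 7. node 0  ⊔preds=⊤  new=⊤  old=+  +wl: 1
  step 8. node 2  ⊔preds=⊤  new=⊤  stable
  step 9. node 3  ⊔preds=⊤  new=−  stable
  step 10. node 1  ⊔preds=⊤  new=⊤  stable

Least fixpoint reached:
  node 0: ⊤
  node 1: ⊤
  node 2: ⊤
  node 3: −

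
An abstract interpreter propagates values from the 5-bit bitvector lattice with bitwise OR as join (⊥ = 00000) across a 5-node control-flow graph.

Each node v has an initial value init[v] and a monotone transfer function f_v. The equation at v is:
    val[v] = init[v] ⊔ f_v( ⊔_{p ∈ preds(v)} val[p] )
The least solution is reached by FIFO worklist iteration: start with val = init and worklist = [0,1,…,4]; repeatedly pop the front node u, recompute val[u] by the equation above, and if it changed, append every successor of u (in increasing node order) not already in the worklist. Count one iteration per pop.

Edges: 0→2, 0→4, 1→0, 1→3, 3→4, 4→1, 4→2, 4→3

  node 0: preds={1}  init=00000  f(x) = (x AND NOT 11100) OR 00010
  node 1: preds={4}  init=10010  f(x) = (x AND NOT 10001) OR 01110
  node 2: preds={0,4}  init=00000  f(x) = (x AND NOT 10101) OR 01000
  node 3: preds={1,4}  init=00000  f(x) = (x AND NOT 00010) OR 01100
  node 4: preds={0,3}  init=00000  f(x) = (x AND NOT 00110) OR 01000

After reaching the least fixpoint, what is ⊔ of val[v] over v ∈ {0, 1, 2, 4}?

11110

Iteration log — 9 steps:
  step 1. node 0  ⊔preds=10010  new=00010  old=00000  +wl: 
  step 2. node 1  ⊔preds=00000  new=11110  old=10010  +wl: 0
  step 3. node 2  ⊔preds=00010  new=01010  old=00000  +wl: 
  step 4. node 3  ⊔preds=11110  new=11100  old=00000  +wl: 
  step 5. node 4  ⊔preds=11110  new=11000  old=00000  +wl: 1,2,3
  step 6. node 0  ⊔preds=11110  new=00010  stable
  step 7. node 1  ⊔preds=11000  new=11110  stable
  step 8. node 2  ⊔preds=11010  new=01010  stable
  step 9. node 3  ⊔preds=11110  new=11100  stable

Least fixpoint reached:
  node 0: 00010
  node 1: 11110
  node 2: 01010
  node 3: 11100
  node 4: 11000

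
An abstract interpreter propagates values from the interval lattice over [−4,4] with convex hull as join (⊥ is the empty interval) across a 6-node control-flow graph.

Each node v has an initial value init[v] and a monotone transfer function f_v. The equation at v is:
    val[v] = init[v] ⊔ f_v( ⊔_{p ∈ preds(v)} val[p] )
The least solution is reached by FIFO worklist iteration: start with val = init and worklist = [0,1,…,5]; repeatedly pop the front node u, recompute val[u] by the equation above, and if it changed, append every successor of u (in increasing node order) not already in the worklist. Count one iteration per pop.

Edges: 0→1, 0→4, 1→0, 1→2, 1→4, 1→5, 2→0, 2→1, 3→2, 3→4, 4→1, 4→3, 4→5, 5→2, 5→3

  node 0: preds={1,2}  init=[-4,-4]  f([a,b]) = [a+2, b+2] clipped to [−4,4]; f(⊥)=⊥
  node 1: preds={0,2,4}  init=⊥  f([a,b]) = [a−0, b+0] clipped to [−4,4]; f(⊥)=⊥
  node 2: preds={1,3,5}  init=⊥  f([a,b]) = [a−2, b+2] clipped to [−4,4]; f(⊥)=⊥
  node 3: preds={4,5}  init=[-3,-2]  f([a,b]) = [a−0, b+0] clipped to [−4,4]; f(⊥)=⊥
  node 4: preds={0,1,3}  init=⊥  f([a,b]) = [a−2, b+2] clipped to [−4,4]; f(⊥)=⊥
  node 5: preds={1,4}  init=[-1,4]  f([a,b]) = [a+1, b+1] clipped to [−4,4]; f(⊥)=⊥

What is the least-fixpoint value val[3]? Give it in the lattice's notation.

Trace (14 dequeues):
  [1] u=0 | in ⊥ | out [-4,-4] | ==
  [2] u=1 | in [-4,-4] | out [-4,-4] | prev ⊥ | push {0}
  [3] u=2 | in [-4,4] | out [-4,4] | prev ⊥ | push {1}
  [4] u=3 | in [-1,4] | out [-3,4] | prev [-3,-2] | push {2}
  [5] u=4 | in [-4,4] | out [-4,4] | prev ⊥ | push {3}
  [6] u=5 | in [-4,4] | out [-3,4] | prev [-1,4] | push {}
  [7] u=0 | in [-4,4] | out [-4,4] | prev [-4,-4] | push {4}
  [8] u=1 | in [-4,4] | out [-4,4] | prev [-4,-4] | push {0,5}
  [9] u=2 | in [-4,4] | out [-4,4] | ==
  [10] u=3 | in [-4,4] | out [-4,4] | prev [-3,4] | push {2}
  [11] u=4 | in [-4,4] | out [-4,4] | ==
  [12] u=0 | in [-4,4] | out [-4,4] | ==
  [13] u=5 | in [-4,4] | out [-3,4] | ==
  [14] u=2 | in [-4,4] | out [-4,4] | ==

Converged values:
  [0] [-4,4]
  [1] [-4,4]
  [2] [-4,4]
  [3] [-4,4]
  [4] [-4,4]
  [5] [-3,4]

[-4,4]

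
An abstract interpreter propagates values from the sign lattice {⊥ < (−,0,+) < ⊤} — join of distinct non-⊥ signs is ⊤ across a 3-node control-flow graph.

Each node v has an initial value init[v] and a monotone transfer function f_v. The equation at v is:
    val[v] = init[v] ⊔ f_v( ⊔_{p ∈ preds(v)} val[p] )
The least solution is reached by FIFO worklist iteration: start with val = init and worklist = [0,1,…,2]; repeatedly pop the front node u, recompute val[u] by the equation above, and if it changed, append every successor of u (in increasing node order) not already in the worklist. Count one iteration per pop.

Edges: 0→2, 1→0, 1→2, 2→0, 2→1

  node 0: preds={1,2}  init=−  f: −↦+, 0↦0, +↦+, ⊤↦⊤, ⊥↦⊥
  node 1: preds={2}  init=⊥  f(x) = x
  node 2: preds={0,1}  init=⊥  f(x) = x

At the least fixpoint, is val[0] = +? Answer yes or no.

no

Iteration log — 10 steps:
  step 1. node 0  ⊔preds=⊥  new=−  stable
  step 2. node 1  ⊔preds=⊥  new=⊥  stable
  step 3. node 2  ⊔preds=−  new=−  old=⊥  +wl: 0,1
  step 4. node 0  ⊔preds=−  new=⊤  old=−  +wl: 2
  step 5. node 1  ⊔preds=−  new=−  old=⊥  +wl: 0
  step 6. node 2  ⊔preds=⊤  new=⊤  old=−  +wl: 1
  step 7. node 0  ⊔preds=⊤  new=⊤  stable
  step 8. node 1  ⊔preds=⊤  new=⊤  old=−  +wl: 0,2
  step 9. node 0  ⊔preds=⊤  new=⊤  stable
  step 10. node 2  ⊔preds=⊤  new=⊤  stable

Least fixpoint reached:
  node 0: ⊤
  node 1: ⊤
  node 2: ⊤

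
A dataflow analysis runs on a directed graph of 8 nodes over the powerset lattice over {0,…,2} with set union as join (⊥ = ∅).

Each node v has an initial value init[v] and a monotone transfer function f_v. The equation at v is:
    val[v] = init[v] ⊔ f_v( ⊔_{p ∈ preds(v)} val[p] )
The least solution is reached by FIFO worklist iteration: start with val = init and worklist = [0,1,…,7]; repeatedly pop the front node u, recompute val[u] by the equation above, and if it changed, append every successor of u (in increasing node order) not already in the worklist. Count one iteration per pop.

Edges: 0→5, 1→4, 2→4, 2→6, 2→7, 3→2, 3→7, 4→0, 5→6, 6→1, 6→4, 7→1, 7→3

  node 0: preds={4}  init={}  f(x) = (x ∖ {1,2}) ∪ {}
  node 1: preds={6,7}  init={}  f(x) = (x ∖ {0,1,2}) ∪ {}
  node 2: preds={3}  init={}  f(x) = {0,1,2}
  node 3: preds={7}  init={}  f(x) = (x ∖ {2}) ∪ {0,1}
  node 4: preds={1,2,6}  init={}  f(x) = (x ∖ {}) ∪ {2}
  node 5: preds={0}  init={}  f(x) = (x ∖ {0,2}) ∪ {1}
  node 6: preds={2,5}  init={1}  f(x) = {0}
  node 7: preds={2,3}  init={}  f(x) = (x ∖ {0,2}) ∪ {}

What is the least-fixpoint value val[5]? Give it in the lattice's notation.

Trace (14 dequeues):
  [1] u=0 | in {} | out {} | ==
  [2] u=1 | in {1} | out {} | ==
  [3] u=2 | in {} | out {0,1,2} | prev {} | push {}
  [4] u=3 | in {} | out {0,1} | prev {} | push {2}
  [5] u=4 | in {0,1,2} | out {0,1,2} | prev {} | push {0}
  [6] u=5 | in {} | out {1} | prev {} | push {}
  [7] u=6 | in {0,1,2} | out {0,1} | prev {1} | push {1,4}
  [8] u=7 | in {0,1,2} | out {1} | prev {} | push {3}
  [9] u=2 | in {0,1} | out {0,1,2} | ==
  [10] u=0 | in {0,1,2} | out {0} | prev {} | push {5}
  [11] u=1 | in {0,1} | out {} | ==
  [12] u=4 | in {0,1,2} | out {0,1,2} | ==
  [13] u=3 | in {1} | out {0,1} | ==
  [14] u=5 | in {0} | out {1} | ==

Converged values:
  [0] {0}
  [1] {}
  [2] {0,1,2}
  [3] {0,1}
  [4] {0,1,2}
  [5] {1}
  [6] {0,1}
  [7] {1}

{1}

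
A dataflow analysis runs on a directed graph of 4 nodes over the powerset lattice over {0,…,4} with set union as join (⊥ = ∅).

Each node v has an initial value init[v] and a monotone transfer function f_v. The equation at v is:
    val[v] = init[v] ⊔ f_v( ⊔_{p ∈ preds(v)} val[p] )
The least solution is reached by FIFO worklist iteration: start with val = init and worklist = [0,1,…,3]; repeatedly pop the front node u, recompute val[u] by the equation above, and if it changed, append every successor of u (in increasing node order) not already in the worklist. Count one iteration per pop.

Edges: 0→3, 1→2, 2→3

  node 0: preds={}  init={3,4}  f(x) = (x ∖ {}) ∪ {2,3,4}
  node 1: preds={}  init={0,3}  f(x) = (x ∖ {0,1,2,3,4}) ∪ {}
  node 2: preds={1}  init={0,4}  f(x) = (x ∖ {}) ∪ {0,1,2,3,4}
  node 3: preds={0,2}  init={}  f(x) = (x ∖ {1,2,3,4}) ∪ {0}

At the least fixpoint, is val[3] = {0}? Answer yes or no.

Iteration log — 4 steps:
  step 1. node 0  ⊔preds={}  new={2,3,4}  old={3,4}  +wl: 
  step 2. node 1  ⊔preds={}  new={0,3}  stable
  step 3. node 2  ⊔preds={0,3}  new={0,1,2,3,4}  old={0,4}  +wl: 
  step 4. node 3  ⊔preds={0,1,2,3,4}  new={0}  old={}  +wl: 

Least fixpoint reached:
  node 0: {2,3,4}
  node 1: {0,3}
  node 2: {0,1,2,3,4}
  node 3: {0}

yes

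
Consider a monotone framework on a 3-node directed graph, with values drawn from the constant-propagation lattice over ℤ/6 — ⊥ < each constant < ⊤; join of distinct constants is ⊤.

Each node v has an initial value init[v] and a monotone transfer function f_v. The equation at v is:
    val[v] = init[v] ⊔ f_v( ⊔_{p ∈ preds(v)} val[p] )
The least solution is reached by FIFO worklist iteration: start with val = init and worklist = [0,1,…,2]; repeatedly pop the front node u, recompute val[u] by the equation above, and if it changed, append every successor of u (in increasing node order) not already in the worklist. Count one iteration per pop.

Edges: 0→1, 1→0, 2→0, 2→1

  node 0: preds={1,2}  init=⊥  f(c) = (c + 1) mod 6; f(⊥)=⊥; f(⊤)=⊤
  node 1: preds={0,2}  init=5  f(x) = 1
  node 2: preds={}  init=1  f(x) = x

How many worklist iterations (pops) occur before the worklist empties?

4

Iteration log — 4 steps:
  step 1. node 0  ⊔preds=⊤  new=⊤  old=⊥  +wl: 
  step 2. node 1  ⊔preds=⊤  new=⊤  old=5  +wl: 0
  step 3. node 2  ⊔preds=⊥  new=1  stable
  step 4. node 0  ⊔preds=⊤  new=⊤  stable

Least fixpoint reached:
  node 0: ⊤
  node 1: ⊤
  node 2: 1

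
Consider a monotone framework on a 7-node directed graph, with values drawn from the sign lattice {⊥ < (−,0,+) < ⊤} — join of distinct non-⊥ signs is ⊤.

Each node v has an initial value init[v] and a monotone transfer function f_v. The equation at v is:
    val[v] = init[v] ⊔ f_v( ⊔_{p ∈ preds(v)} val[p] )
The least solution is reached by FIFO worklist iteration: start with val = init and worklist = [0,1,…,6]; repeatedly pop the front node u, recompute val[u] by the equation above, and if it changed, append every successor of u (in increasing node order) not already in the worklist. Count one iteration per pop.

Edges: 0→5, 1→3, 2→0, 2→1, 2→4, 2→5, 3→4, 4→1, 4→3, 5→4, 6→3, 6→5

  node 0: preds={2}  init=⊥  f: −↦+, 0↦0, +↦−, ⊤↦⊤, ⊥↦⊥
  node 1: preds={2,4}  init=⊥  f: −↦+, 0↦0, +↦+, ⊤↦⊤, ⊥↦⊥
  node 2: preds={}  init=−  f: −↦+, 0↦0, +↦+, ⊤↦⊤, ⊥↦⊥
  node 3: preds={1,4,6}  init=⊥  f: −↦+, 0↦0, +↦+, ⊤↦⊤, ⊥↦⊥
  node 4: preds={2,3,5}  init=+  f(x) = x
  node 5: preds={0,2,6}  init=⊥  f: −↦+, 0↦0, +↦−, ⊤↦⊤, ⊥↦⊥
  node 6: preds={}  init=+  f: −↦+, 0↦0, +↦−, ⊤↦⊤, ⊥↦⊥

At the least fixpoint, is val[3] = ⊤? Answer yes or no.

yes

Trace (10 dequeues):
  [1] u=0 | in − | out + | prev ⊥ | push {}
  [2] u=1 | in ⊤ | out ⊤ | prev ⊥ | push {}
  [3] u=2 | in ⊥ | out − | ==
  [4] u=3 | in ⊤ | out ⊤ | prev ⊥ | push {}
  [5] u=4 | in ⊤ | out ⊤ | prev + | push {1,3}
  [6] u=5 | in ⊤ | out ⊤ | prev ⊥ | push {4}
  [7] u=6 | in ⊥ | out + | ==
  [8] u=1 | in ⊤ | out ⊤ | ==
  [9] u=3 | in ⊤ | out ⊤ | ==
  [10] u=4 | in ⊤ | out ⊤ | ==

Converged values:
  [0] +
  [1] ⊤
  [2] −
  [3] ⊤
  [4] ⊤
  [5] ⊤
  [6] +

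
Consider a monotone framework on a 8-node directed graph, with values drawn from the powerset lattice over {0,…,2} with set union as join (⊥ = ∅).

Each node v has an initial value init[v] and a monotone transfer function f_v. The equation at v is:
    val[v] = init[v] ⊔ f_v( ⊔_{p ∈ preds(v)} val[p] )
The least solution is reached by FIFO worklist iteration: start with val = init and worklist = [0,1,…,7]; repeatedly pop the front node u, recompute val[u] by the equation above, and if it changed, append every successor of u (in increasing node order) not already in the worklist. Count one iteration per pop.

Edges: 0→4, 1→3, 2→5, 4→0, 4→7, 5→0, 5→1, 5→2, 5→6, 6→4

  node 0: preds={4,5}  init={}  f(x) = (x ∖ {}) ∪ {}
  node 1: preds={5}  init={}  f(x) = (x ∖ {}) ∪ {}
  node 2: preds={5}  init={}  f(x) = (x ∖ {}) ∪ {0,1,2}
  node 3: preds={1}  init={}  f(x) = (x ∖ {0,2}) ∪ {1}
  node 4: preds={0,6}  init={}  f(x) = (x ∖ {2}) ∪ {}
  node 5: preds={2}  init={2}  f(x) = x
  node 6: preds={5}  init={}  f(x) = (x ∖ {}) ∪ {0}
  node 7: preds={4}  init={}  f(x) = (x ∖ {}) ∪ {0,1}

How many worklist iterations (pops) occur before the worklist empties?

15

Worklist (15 pops):
  #1 pop 0: in={2} → {2} (was {}); enqueue []
  #2 pop 1: in={2} → {2} (was {}); enqueue []
  #3 pop 2: in={2} → {0,1,2} (was {}); enqueue []
  #4 pop 3: in={2} → {1} (was {}); enqueue []
  #5 pop 4: in={2} → {} (no change)
  #6 pop 5: in={0,1,2} → {0,1,2} (was {2}); enqueue [0,1,2]
  #7 pop 6: in={0,1,2} → {0,1,2} (was {}); enqueue [4]
  #8 pop 7: in={} → {0,1} (was {}); enqueue []
  #9 pop 0: in={0,1,2} → {0,1,2} (was {2}); enqueue []
  #10 pop 1: in={0,1,2} → {0,1,2} (was {2}); enqueue [3]
  #11 pop 2: in={0,1,2} → {0,1,2} (no change)
  #12 pop 4: in={0,1,2} → {0,1} (was {}); enqueue [0,7]
  #13 pop 3: in={0,1,2} → {1} (no change)
  #14 pop 0: in={0,1,2} → {0,1,2} (no change)
  #15 pop 7: in={0,1} → {0,1} (no change)

Fixpoint:
  val[0] = {0,1,2}
  val[1] = {0,1,2}
  val[2] = {0,1,2}
  val[3] = {1}
  val[4] = {0,1}
  val[5] = {0,1,2}
  val[6] = {0,1,2}
  val[7] = {0,1}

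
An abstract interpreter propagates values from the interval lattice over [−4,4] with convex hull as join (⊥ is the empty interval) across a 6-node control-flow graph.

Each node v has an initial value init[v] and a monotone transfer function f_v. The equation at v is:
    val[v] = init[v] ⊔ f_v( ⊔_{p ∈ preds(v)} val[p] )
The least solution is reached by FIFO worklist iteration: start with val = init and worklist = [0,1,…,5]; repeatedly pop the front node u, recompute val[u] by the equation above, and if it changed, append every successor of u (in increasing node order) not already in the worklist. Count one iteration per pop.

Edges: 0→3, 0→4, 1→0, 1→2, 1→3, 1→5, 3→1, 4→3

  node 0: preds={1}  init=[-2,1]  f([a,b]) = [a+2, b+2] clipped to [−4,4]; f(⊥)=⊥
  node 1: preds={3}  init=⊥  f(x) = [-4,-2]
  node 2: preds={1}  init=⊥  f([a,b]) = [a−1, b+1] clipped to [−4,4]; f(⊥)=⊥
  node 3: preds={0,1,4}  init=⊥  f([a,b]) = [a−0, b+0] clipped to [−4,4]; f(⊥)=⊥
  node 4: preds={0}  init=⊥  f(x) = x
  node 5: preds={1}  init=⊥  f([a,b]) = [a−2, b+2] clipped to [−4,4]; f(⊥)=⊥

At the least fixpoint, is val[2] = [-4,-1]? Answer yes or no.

yes

Trace (9 dequeues):
  [1] u=0 | in ⊥ | out [-2,1] | ==
  [2] u=1 | in ⊥ | out [-4,-2] | prev ⊥ | push {0}
  [3] u=2 | in [-4,-2] | out [-4,-1] | prev ⊥ | push {}
  [4] u=3 | in [-4,1] | out [-4,1] | prev ⊥ | push {1}
  [5] u=4 | in [-2,1] | out [-2,1] | prev ⊥ | push {3}
  [6] u=5 | in [-4,-2] | out [-4,0] | prev ⊥ | push {}
  [7] u=0 | in [-4,-2] | out [-2,1] | ==
  [8] u=1 | in [-4,1] | out [-4,-2] | ==
  [9] u=3 | in [-4,1] | out [-4,1] | ==

Converged values:
  [0] [-2,1]
  [1] [-4,-2]
  [2] [-4,-1]
  [3] [-4,1]
  [4] [-2,1]
  [5] [-4,0]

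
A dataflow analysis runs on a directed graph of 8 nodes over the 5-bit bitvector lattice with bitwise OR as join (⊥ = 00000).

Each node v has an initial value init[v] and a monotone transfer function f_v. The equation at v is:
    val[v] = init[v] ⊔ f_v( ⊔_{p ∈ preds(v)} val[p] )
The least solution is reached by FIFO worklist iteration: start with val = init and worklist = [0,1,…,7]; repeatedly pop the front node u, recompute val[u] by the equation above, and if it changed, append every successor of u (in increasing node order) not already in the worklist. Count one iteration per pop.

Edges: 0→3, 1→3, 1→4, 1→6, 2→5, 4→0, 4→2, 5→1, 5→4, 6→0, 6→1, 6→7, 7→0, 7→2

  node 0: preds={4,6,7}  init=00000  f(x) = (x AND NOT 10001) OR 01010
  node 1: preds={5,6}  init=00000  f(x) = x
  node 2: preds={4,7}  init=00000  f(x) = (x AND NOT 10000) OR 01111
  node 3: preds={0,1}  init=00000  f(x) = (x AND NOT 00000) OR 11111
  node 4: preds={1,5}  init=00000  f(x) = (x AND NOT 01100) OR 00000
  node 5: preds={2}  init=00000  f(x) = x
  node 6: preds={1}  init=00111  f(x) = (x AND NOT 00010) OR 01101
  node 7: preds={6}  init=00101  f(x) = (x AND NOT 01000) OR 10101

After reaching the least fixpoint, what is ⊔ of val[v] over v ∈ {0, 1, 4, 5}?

01111

Trace (14 dequeues):
  [1] u=0 | in 00111 | out 01110 | prev 00000 | push {}
  [2] u=1 | in 00111 | out 00111 | prev 00000 | push {}
  [3] u=2 | in 00101 | out 01111 | prev 00000 | push {}
  [4] u=3 | in 01111 | out 11111 | prev 00000 | push {}
  [5] u=4 | in 00111 | out 00011 | prev 00000 | push {0,2}
  [6] u=5 | in 01111 | out 01111 | prev 00000 | push {1,4}
  [7] u=6 | in 00111 | out 01111 | prev 00111 | push {}
  [8] u=7 | in 01111 | out 10111 | prev 00101 | push {}
  [9] u=0 | in 11111 | out 01110 | ==
  [10] u=2 | in 10111 | out 01111 | ==
  [11] u=1 | in 01111 | out 01111 | prev 00111 | push {3,6}
  [12] u=4 | in 01111 | out 00011 | ==
  [13] u=3 | in 01111 | out 11111 | ==
  [14] u=6 | in 01111 | out 01111 | ==

Converged values:
  [0] 01110
  [1] 01111
  [2] 01111
  [3] 11111
  [4] 00011
  [5] 01111
  [6] 01111
  [7] 10111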